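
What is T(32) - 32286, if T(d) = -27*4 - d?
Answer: -32426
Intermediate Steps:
T(d) = -108 - d
T(32) - 32286 = (-108 - 1*32) - 32286 = (-108 - 32) - 32286 = -140 - 32286 = -32426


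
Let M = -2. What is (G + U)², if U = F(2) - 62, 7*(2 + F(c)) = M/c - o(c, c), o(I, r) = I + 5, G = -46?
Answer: 605284/49 ≈ 12353.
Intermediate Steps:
o(I, r) = 5 + I
F(c) = -19/7 - 2/(7*c) - c/7 (F(c) = -2 + (-2/c - (5 + c))/7 = -2 + (-2/c + (-5 - c))/7 = -2 + (-5 - c - 2/c)/7 = -2 + (-5/7 - 2/(7*c) - c/7) = -19/7 - 2/(7*c) - c/7)
U = -456/7 (U = (⅐)*(-2 - 1*2*(19 + 2))/2 - 62 = (⅐)*(½)*(-2 - 1*2*21) - 62 = (⅐)*(½)*(-2 - 42) - 62 = (⅐)*(½)*(-44) - 62 = -22/7 - 62 = -456/7 ≈ -65.143)
(G + U)² = (-46 - 456/7)² = (-778/7)² = 605284/49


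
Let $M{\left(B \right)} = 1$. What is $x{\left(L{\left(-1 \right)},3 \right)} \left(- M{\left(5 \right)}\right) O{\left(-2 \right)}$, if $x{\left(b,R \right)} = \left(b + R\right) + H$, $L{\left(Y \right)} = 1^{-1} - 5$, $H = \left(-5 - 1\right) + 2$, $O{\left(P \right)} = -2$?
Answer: $-10$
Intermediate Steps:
$H = -4$ ($H = -6 + 2 = -4$)
$L{\left(Y \right)} = -4$ ($L{\left(Y \right)} = 1 - 5 = -4$)
$x{\left(b,R \right)} = -4 + R + b$ ($x{\left(b,R \right)} = \left(b + R\right) - 4 = \left(R + b\right) - 4 = -4 + R + b$)
$x{\left(L{\left(-1 \right)},3 \right)} \left(- M{\left(5 \right)}\right) O{\left(-2 \right)} = \left(-4 + 3 - 4\right) \left(\left(-1\right) 1\right) \left(-2\right) = \left(-5\right) \left(-1\right) \left(-2\right) = 5 \left(-2\right) = -10$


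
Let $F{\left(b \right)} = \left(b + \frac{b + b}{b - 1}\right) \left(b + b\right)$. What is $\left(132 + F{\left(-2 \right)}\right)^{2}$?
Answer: $\frac{163216}{9} \approx 18135.0$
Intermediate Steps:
$F{\left(b \right)} = 2 b \left(b + \frac{2 b}{-1 + b}\right)$ ($F{\left(b \right)} = \left(b + \frac{2 b}{-1 + b}\right) 2 b = 2 b \left(b + \frac{2 b}{-1 + b}\right)$)
$\left(132 + F{\left(-2 \right)}\right)^{2} = \left(132 + \frac{2 \left(-2\right)^{2} \left(1 - 2\right)}{-1 - 2}\right)^{2} = \left(132 + 2 \cdot 4 \frac{1}{-3} \left(-1\right)\right)^{2} = \left(132 + 2 \cdot 4 \left(- \frac{1}{3}\right) \left(-1\right)\right)^{2} = \left(132 + \frac{8}{3}\right)^{2} = \left(\frac{404}{3}\right)^{2} = \frac{163216}{9}$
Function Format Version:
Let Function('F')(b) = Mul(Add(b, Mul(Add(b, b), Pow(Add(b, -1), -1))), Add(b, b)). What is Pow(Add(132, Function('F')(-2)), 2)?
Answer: Rational(163216, 9) ≈ 18135.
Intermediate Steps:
Function('F')(b) = Mul(2, b, Add(b, Mul(2, b, Pow(Add(-1, b), -1)))) (Function('F')(b) = Mul(Add(b, Mul(Mul(2, b), Pow(Add(-1, b), -1))), Mul(2, b)) = Mul(Add(b, Mul(2, b, Pow(Add(-1, b), -1))), Mul(2, b)) = Mul(2, b, Add(b, Mul(2, b, Pow(Add(-1, b), -1)))))
Pow(Add(132, Function('F')(-2)), 2) = Pow(Add(132, Mul(2, Pow(-2, 2), Pow(Add(-1, -2), -1), Add(1, -2))), 2) = Pow(Add(132, Mul(2, 4, Pow(-3, -1), -1)), 2) = Pow(Add(132, Mul(2, 4, Rational(-1, 3), -1)), 2) = Pow(Add(132, Rational(8, 3)), 2) = Pow(Rational(404, 3), 2) = Rational(163216, 9)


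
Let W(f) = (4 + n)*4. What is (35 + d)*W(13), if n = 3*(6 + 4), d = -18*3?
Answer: -2584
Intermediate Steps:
d = -54
n = 30 (n = 3*10 = 30)
W(f) = 136 (W(f) = (4 + 30)*4 = 34*4 = 136)
(35 + d)*W(13) = (35 - 54)*136 = -19*136 = -2584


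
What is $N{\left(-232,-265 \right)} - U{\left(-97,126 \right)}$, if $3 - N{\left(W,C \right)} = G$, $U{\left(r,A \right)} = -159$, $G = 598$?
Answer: $-436$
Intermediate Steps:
$N{\left(W,C \right)} = -595$ ($N{\left(W,C \right)} = 3 - 598 = -595$)
$N{\left(-232,-265 \right)} - U{\left(-97,126 \right)} = -595 - -159 = -595 + 159 = -436$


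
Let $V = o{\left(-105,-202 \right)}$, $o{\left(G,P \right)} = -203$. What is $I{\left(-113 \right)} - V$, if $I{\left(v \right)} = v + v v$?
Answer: $12859$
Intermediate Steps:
$I{\left(v \right)} = v + v^{2}$
$V = -203$
$I{\left(-113 \right)} - V = - 113 \left(1 - 113\right) - -203 = \left(-113\right) \left(-112\right) + 203 = 12656 + 203 = 12859$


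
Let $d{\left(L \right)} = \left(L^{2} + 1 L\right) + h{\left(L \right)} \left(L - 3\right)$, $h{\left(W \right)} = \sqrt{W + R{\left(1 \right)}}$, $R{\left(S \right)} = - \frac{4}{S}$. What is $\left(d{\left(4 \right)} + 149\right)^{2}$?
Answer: $28561$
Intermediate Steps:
$h{\left(W \right)} = \sqrt{-4 + W}$ ($h{\left(W \right)} = \sqrt{W - \frac{4}{1}} = \sqrt{W - 4} = \sqrt{-4 + W}$)
$d{\left(L \right)} = L + L^{2} + \sqrt{-4 + L} \left(-3 + L\right)$ ($d{\left(L \right)} = \left(L^{2} + 1 L\right) + \sqrt{-4 + L} \left(L - 3\right) = \left(L^{2} + L\right) + \sqrt{-4 + L} \left(-3 + L\right) = \left(L + L^{2}\right) + \sqrt{-4 + L} \left(-3 + L\right) = L + L^{2} + \sqrt{-4 + L} \left(-3 + L\right)$)
$\left(d{\left(4 \right)} + 149\right)^{2} = \left(\left(4 + 4^{2} - 3 \sqrt{-4 + 4} + 4 \sqrt{-4 + 4}\right) + 149\right)^{2} = \left(\left(4 + 16 - 3 \sqrt{0} + 4 \sqrt{0}\right) + 149\right)^{2} = \left(\left(4 + 16 - 0 + 4 \cdot 0\right) + 149\right)^{2} = \left(\left(4 + 16 + 0 + 0\right) + 149\right)^{2} = \left(20 + 149\right)^{2} = 169^{2} = 28561$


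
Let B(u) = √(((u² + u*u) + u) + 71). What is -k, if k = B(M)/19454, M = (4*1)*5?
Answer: -9*√11/19454 ≈ -0.0015344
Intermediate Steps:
M = 20 (M = 4*5 = 20)
B(u) = √(71 + u + 2*u²) (B(u) = √(((u² + u²) + u) + 71) = √((2*u² + u) + 71) = √((u + 2*u²) + 71) = √(71 + u + 2*u²))
k = 9*√11/19454 (k = √(71 + 20 + 2*20²)/19454 = √(71 + 20 + 2*400)*(1/19454) = √(71 + 20 + 800)*(1/19454) = √891*(1/19454) = (9*√11)*(1/19454) = 9*√11/19454 ≈ 0.0015344)
-k = -9*√11/19454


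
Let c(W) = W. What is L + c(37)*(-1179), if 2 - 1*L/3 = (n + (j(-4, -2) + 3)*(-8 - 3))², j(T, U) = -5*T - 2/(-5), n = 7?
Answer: -5792937/25 ≈ -2.3172e+5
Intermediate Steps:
j(T, U) = ⅖ - 5*T (j(T, U) = -5*T - 2*(-⅕) = -5*T + ⅖ = ⅖ - 5*T)
L = -4702362/25 (L = 6 - 3*(7 + ((⅖ - 5*(-4)) + 3)*(-8 - 3))² = 6 - 3*(7 + ((⅖ + 20) + 3)*(-11))² = 6 - 3*(7 + (102/5 + 3)*(-11))² = 6 - 3*(7 + (117/5)*(-11))² = 6 - 3*(7 - 1287/5)² = 6 - 3*(-1252/5)² = 6 - 3*1567504/25 = 6 - 4702512/25 = -4702362/25 ≈ -1.8809e+5)
L + c(37)*(-1179) = -4702362/25 + 37*(-1179) = -4702362/25 - 43623 = -5792937/25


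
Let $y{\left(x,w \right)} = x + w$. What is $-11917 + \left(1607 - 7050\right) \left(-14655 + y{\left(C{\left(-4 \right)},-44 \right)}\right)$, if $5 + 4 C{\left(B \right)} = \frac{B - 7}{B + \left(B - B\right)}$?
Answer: $\frac{1279964827}{16} \approx 7.9998 \cdot 10^{7}$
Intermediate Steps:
$C{\left(B \right)} = - \frac{5}{4} + \frac{-7 + B}{4 B}$ ($C{\left(B \right)} = - \frac{5}{4} + \frac{\left(B - 7\right) \frac{1}{B + \left(B - B\right)}}{4} = - \frac{5}{4} + \frac{\left(-7 + B\right) \frac{1}{B + 0}}{4} = - \frac{5}{4} + \frac{\left(-7 + B\right) \frac{1}{B}}{4} = - \frac{5}{4} + \frac{\frac{1}{B} \left(-7 + B\right)}{4} = - \frac{5}{4} + \frac{-7 + B}{4 B}$)
$y{\left(x,w \right)} = w + x$
$-11917 + \left(1607 - 7050\right) \left(-14655 + y{\left(C{\left(-4 \right)},-44 \right)}\right) = -11917 + \left(1607 - 7050\right) \left(-14655 - \left(44 - \frac{- \frac{7}{4} - -4}{-4}\right)\right) = -11917 - 5443 \left(-14655 - \left(44 + \frac{- \frac{7}{4} + 4}{4}\right)\right) = -11917 - 5443 \left(-14655 - \frac{713}{16}\right) = -11917 - - \frac{1280155499}{16} = -11917 + \frac{1280155499}{16} = \frac{1279964827}{16}$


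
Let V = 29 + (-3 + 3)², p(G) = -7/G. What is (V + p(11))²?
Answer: 97344/121 ≈ 804.50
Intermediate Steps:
V = 29 (V = 29 + 0² = 29 + 0 = 29)
(V + p(11))² = (29 - 7/11)² = (312/11)² = 97344/121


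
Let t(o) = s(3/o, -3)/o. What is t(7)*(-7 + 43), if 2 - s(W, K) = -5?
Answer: 36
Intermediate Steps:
s(W, K) = 7 (s(W, K) = 2 - 1*(-5) = 2 + 5 = 7)
t(o) = 7/o
t(7)*(-7 + 43) = (7/7)*(-7 + 43) = (7*(⅐))*36 = 1*36 = 36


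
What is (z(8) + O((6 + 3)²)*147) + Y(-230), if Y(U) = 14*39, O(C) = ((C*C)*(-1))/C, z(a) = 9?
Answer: -11352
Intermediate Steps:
O(C) = -C (O(C) = (C²*(-1))/C = (-C²)/C = -C)
Y(U) = 546
(z(8) + O((6 + 3)²)*147) + Y(-230) = (9 - (6 + 3)²*147) + 546 = (9 - 1*9²*147) + 546 = (9 - 1*81*147) + 546 = (9 - 81*147) + 546 = (9 - 11907) + 546 = -11898 + 546 = -11352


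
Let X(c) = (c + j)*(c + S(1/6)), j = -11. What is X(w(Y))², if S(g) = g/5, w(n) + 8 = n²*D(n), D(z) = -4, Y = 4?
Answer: 32111564809/900 ≈ 3.5679e+7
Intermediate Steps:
w(n) = -8 - 4*n² (w(n) = -8 + n²*(-4) = -8 - 4*n²)
S(g) = g/5 (S(g) = g*(⅕) = g/5)
X(c) = (-11 + c)*(1/30 + c) (X(c) = (c - 11)*(c + (⅕)/6) = (-11 + c)*(c + (⅕)*(⅙)) = (-11 + c)*(c + 1/30) = (-11 + c)*(1/30 + c))
X(w(Y))² = (-11/30 + (-8 - 4*4²)² - 329*(-8 - 4*4²)/30)² = (-11/30 + (-8 - 4*16)² - 329*(-8 - 4*16)/30)² = (-11/30 + (-8 - 64)² - 329*(-8 - 64)/30)² = (-11/30 + (-72)² - 329/30*(-72))² = (-11/30 + 5184 + 3948/5)² = (179197/30)² = 32111564809/900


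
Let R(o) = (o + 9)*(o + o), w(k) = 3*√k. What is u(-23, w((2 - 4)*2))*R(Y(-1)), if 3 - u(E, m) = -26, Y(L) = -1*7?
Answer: -812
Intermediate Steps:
Y(L) = -7
R(o) = 2*o*(9 + o) (R(o) = (9 + o)*(2*o) = 2*o*(9 + o))
u(E, m) = 29 (u(E, m) = 3 - 1*(-26) = 3 + 26 = 29)
u(-23, w((2 - 4)*2))*R(Y(-1)) = 29*(2*(-7)*(9 - 7)) = 29*(2*(-7)*2) = 29*(-28) = -812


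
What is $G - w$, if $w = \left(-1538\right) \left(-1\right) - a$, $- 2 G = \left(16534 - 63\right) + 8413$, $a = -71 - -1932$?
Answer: $-12119$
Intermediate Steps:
$a = 1861$ ($a = -71 + 1932 = 1861$)
$G = -12442$ ($G = - \frac{\left(16534 - 63\right) + 8413}{2} = - \frac{16471 + 8413}{2} = \left(- \frac{1}{2}\right) 24884 = -12442$)
$w = -323$ ($w = \left(-1538\right) \left(-1\right) - 1861 = 1538 - 1861 = -323$)
$G - w = -12442 - -323 = -12442 + 323 = -12119$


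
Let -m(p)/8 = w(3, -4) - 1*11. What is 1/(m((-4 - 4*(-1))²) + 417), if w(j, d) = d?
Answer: 1/537 ≈ 0.0018622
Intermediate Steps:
m(p) = 120 (m(p) = -8*(-4 - 1*11) = -8*(-4 - 11) = -8*(-15) = 120)
1/(m((-4 - 4*(-1))²) + 417) = 1/(120 + 417) = 1/537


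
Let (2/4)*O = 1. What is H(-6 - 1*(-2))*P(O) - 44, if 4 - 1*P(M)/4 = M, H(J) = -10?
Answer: -124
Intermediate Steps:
O = 2 (O = 2*1 = 2)
P(M) = 16 - 4*M
H(-6 - 1*(-2))*P(O) - 44 = -10*(16 - 4*2) - 44 = -10*(16 - 8) - 44 = -10*8 - 44 = -80 - 44 = -124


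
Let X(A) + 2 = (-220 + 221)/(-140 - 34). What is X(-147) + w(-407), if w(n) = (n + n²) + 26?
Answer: 28756283/174 ≈ 1.6527e+5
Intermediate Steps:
X(A) = -349/174 (X(A) = -2 + (-220 + 221)/(-140 - 34) = -2 + 1/(-174) = -2 + 1*(-1/174) = -2 - 1/174 = -349/174)
w(n) = 26 + n + n²
X(-147) + w(-407) = -349/174 + (26 - 407 + (-407)²) = -349/174 + (26 - 407 + 165649) = -349/174 + 165268 = 28756283/174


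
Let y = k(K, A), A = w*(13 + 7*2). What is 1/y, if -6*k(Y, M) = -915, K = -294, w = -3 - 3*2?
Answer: 2/305 ≈ 0.0065574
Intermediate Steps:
w = -9 (w = -3 - 6 = -9)
A = -243 (A = -9*(13 + 7*2) = -9*(13 + 14) = -9*27 = -243)
k(Y, M) = 305/2 (k(Y, M) = -1/6*(-915) = 305/2)
y = 305/2 ≈ 152.50
1/y = 1/(305/2) = 2/305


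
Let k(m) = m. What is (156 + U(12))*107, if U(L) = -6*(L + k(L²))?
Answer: -83460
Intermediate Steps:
U(L) = -6*L - 6*L² (U(L) = -6*(L + L²) = -6*L - 6*L²)
(156 + U(12))*107 = (156 + 6*12*(-1 - 1*12))*107 = (156 + 6*12*(-1 - 12))*107 = (156 + 6*12*(-13))*107 = (156 - 936)*107 = -780*107 = -83460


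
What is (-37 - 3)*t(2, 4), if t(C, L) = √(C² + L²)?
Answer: -80*√5 ≈ -178.89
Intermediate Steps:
(-37 - 3)*t(2, 4) = (-37 - 3)*√(2² + 4²) = -40*√(4 + 16) = -80*√5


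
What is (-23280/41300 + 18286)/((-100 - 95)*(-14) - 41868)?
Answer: -18879713/40409985 ≈ -0.46720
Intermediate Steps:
(-23280/41300 + 18286)/((-100 - 95)*(-14) - 41868) = (-23280*1/41300 + 18286)/(-195*(-14) - 41868) = (-1164/2065 + 18286)/(2730 - 41868) = (37759426/2065)/(-39138) = (37759426/2065)*(-1/39138) = -18879713/40409985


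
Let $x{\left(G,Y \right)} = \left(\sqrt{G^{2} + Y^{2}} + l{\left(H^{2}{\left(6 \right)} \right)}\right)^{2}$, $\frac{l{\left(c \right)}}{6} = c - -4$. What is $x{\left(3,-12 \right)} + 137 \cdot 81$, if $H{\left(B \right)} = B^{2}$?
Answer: $60851250 + 46800 \sqrt{17} \approx 6.1044 \cdot 10^{7}$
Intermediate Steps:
$l{\left(c \right)} = 24 + 6 c$ ($l{\left(c \right)} = 6 \left(c - -4\right) = 6 \left(c + 4\right) = 6 \left(4 + c\right) = 24 + 6 c$)
$x{\left(G,Y \right)} = \left(7800 + \sqrt{G^{2} + Y^{2}}\right)^{2}$ ($x{\left(G,Y \right)} = \left(\sqrt{G^{2} + Y^{2}} + \left(24 + 6 \left(6^{2}\right)^{2}\right)\right)^{2} = \left(\sqrt{G^{2} + Y^{2}} + \left(24 + 6 \cdot 36^{2}\right)\right)^{2} = \left(\sqrt{G^{2} + Y^{2}} + \left(24 + 6 \cdot 1296\right)\right)^{2} = \left(\sqrt{G^{2} + Y^{2}} + \left(24 + 7776\right)\right)^{2} = \left(\sqrt{G^{2} + Y^{2}} + 7800\right)^{2} = \left(7800 + \sqrt{G^{2} + Y^{2}}\right)^{2}$)
$x{\left(3,-12 \right)} + 137 \cdot 81 = \left(7800 + \sqrt{3^{2} + \left(-12\right)^{2}}\right)^{2} + 137 \cdot 81 = \left(7800 + \sqrt{9 + 144}\right)^{2} + 11097 = \left(7800 + \sqrt{153}\right)^{2} + 11097 = \left(7800 + 3 \sqrt{17}\right)^{2} + 11097 = 11097 + \left(7800 + 3 \sqrt{17}\right)^{2}$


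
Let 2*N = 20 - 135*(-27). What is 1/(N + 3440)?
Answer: 2/10545 ≈ 0.00018966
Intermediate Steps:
N = 3665/2 (N = (20 - 135*(-27))/2 = (20 + 3645)/2 = (1/2)*3665 = 3665/2 ≈ 1832.5)
1/(N + 3440) = 1/(3665/2 + 3440) = 1/(10545/2) = 2/10545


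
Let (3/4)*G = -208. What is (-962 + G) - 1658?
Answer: -8692/3 ≈ -2897.3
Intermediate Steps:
G = -832/3 (G = (4/3)*(-208) = -832/3 ≈ -277.33)
(-962 + G) - 1658 = (-962 - 832/3) - 1658 = -3718/3 - 1658 = -8692/3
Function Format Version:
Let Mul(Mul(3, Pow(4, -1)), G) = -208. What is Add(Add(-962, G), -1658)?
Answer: Rational(-8692, 3) ≈ -2897.3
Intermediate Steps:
G = Rational(-832, 3) (G = Mul(Rational(4, 3), -208) = Rational(-832, 3) ≈ -277.33)
Add(Add(-962, G), -1658) = Add(Add(-962, Rational(-832, 3)), -1658) = Add(Rational(-3718, 3), -1658) = Rational(-8692, 3)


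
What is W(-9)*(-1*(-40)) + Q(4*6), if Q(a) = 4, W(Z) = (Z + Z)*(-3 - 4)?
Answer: 5044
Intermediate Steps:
W(Z) = -14*Z (W(Z) = (2*Z)*(-7) = -14*Z)
W(-9)*(-1*(-40)) + Q(4*6) = (-14*(-9))*(-1*(-40)) + 4 = 126*40 + 4 = 5040 + 4 = 5044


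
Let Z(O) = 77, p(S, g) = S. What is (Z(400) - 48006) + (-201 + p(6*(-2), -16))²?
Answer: -2560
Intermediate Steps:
(Z(400) - 48006) + (-201 + p(6*(-2), -16))² = (77 - 48006) + (-201 + 6*(-2))² = -47929 + (-201 - 12)² = -47929 + (-213)² = -47929 + 45369 = -2560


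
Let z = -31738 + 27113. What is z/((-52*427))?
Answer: 4625/22204 ≈ 0.20830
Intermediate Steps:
z = -4625
z/((-52*427)) = -4625/((-52*427)) = -4625/(-22204) = -4625*(-1/22204) = 4625/22204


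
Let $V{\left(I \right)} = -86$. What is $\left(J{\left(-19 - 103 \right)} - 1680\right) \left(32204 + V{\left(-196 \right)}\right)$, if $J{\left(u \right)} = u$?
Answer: $-57876636$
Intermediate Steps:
$\left(J{\left(-19 - 103 \right)} - 1680\right) \left(32204 + V{\left(-196 \right)}\right) = \left(\left(-19 - 103\right) - 1680\right) \left(32204 - 86\right) = \left(\left(-19 - 103\right) - 1680\right) 32118 = \left(-122 - 1680\right) 32118 = \left(-1802\right) 32118 = -57876636$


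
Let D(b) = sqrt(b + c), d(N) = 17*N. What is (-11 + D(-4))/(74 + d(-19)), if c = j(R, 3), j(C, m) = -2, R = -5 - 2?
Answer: 11/249 - I*sqrt(6)/249 ≈ 0.044177 - 0.0098373*I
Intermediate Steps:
R = -7
c = -2
D(b) = sqrt(-2 + b) (D(b) = sqrt(b - 2) = sqrt(-2 + b))
(-11 + D(-4))/(74 + d(-19)) = (-11 + sqrt(-2 - 4))/(74 + 17*(-19)) = (-11 + sqrt(-6))/(74 - 323) = (-11 + I*sqrt(6))/(-249) = (-11 + I*sqrt(6))*(-1/249) = 11/249 - I*sqrt(6)/249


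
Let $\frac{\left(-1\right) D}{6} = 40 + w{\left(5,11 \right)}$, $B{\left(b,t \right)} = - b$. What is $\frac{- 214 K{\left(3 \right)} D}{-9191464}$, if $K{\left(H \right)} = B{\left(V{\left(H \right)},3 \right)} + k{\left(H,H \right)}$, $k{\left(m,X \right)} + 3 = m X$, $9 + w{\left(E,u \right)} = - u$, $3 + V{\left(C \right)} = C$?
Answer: $- \frac{19260}{1148933} \approx -0.016763$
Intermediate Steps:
$V{\left(C \right)} = -3 + C$
$w{\left(E,u \right)} = -9 - u$
$k{\left(m,X \right)} = -3 + X m$ ($k{\left(m,X \right)} = -3 + m X = -3 + X m$)
$K{\left(H \right)} = H^{2} - H$ ($K{\left(H \right)} = - (-3 + H) + \left(-3 + H H\right) = \left(3 - H\right) + \left(-3 + H^{2}\right) = H^{2} - H$)
$D = -120$ ($D = - 6 \left(40 - 20\right) = \left(-6\right) 20 = -120$)
$\frac{- 214 K{\left(3 \right)} D}{-9191464} = \frac{- 214 \cdot 3 \left(-1 + 3\right) \left(-120\right)}{-9191464} = - 214 \cdot 3 \cdot 2 \left(-120\right) \left(- \frac{1}{9191464}\right) = \left(-214\right) 6 \left(-120\right) \left(- \frac{1}{9191464}\right) = \left(-1284\right) \left(-120\right) \left(- \frac{1}{9191464}\right) = 154080 \left(- \frac{1}{9191464}\right) = - \frac{19260}{1148933}$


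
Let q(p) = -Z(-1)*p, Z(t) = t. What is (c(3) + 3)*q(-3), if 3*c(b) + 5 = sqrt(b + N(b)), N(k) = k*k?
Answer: -4 - 2*sqrt(3) ≈ -7.4641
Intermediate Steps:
N(k) = k**2
c(b) = -5/3 + sqrt(b + b**2)/3
q(p) = p (q(p) = -(-1)*p = p)
(c(3) + 3)*q(-3) = ((-5/3 + sqrt(3*(1 + 3))/3) + 3)*(-3) = ((-5/3 + sqrt(3*4)/3) + 3)*(-3) = ((-5/3 + sqrt(12)/3) + 3)*(-3) = ((-5/3 + (2*sqrt(3))/3) + 3)*(-3) = ((-5/3 + 2*sqrt(3)/3) + 3)*(-3) = (4/3 + 2*sqrt(3)/3)*(-3) = -4 - 2*sqrt(3)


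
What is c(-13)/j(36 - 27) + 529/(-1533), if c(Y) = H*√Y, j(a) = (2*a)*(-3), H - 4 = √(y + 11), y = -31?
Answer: -529/1533 + √65/27 - 2*I*√13/27 ≈ -0.046473 - 0.26708*I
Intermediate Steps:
H = 4 + 2*I*√5 (H = 4 + √(-31 + 11) = 4 + √(-20) = 4 + 2*I*√5 ≈ 4.0 + 4.4721*I)
j(a) = -6*a
c(Y) = √Y*(4 + 2*I*√5) (c(Y) = (4 + 2*I*√5)*√Y = √Y*(4 + 2*I*√5))
c(-13)/j(36 - 27) + 529/(-1533) = (2*√(-13)*(2 + I*√5))/((-6*(36 - 27))) + 529/(-1533) = (2*(I*√13)*(2 + I*√5))/((-6*9)) + 529*(-1/1533) = (2*I*√13*(2 + I*√5))/(-54) - 529/1533 = (2*I*√13*(2 + I*√5))*(-1/54) - 529/1533 = -I*√13*(2 + I*√5)/27 - 529/1533 = -529/1533 - I*√13*(2 + I*√5)/27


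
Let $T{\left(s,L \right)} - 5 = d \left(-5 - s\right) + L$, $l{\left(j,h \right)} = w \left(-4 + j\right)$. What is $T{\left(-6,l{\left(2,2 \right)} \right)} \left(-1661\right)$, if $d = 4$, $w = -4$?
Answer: $-28237$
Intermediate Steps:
$l{\left(j,h \right)} = 16 - 4 j$ ($l{\left(j,h \right)} = - 4 \left(-4 + j\right) = 16 - 4 j$)
$T{\left(s,L \right)} = -15 + L - 4 s$ ($T{\left(s,L \right)} = 5 + \left(4 \left(-5 - s\right) + L\right) = 5 - \left(20 - L + 4 s\right) = -15 + L - 4 s$)
$T{\left(-6,l{\left(2,2 \right)} \right)} \left(-1661\right) = \left(-15 + \left(16 - 8\right) - -24\right) \left(-1661\right) = \left(-15 + \left(16 - 8\right) + 24\right) \left(-1661\right) = \left(-15 + 8 + 24\right) \left(-1661\right) = 17 \left(-1661\right) = -28237$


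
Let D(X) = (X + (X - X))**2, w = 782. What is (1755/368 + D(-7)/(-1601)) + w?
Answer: 463521099/589168 ≈ 786.74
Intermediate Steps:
D(X) = X**2 (D(X) = (X + 0)**2 = X**2)
(1755/368 + D(-7)/(-1601)) + w = (1755/368 + (-7)**2/(-1601)) + 782 = (1755*(1/368) + 49*(-1/1601)) + 782 = (1755/368 - 49/1601) + 782 = 2791723/589168 + 782 = 463521099/589168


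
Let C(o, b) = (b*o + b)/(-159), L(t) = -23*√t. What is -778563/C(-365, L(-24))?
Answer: -41263839*I*√6/33488 ≈ -3018.3*I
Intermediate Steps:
C(o, b) = -b/159 - b*o/159 (C(o, b) = (b + b*o)*(-1/159) = -b/159 - b*o/159)
-778563/C(-365, L(-24)) = -778563*(-53*I*√6/(92*(1 - 365))) = -778563*53*I*√6/33488 = -41263839*I*√6/33488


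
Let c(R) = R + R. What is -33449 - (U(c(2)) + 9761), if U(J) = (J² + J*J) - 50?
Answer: -43192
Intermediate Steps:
c(R) = 2*R
U(J) = -50 + 2*J² (U(J) = (J² + J²) - 50 = 2*J² - 50 = -50 + 2*J²)
-33449 - (U(c(2)) + 9761) = -33449 - ((-50 + 2*(2*2)²) + 9761) = -33449 - ((-50 + 2*4²) + 9761) = -33449 - ((-50 + 2*16) + 9761) = -33449 - ((-50 + 32) + 9761) = -33449 - (-18 + 9761) = -33449 - 1*9743 = -33449 - 9743 = -43192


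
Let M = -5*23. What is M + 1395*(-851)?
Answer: -1187260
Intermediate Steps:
M = -115
M + 1395*(-851) = -115 + 1395*(-851) = -115 - 1187145 = -1187260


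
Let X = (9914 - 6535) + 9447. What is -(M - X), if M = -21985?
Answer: 34811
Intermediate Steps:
X = 12826 (X = 3379 + 9447 = 12826)
-(M - X) = -(-21985 - 1*12826) = -(-21985 - 12826) = -1*(-34811) = 34811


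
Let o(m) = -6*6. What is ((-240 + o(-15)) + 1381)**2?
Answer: 1221025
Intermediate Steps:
o(m) = -36
((-240 + o(-15)) + 1381)**2 = ((-240 - 36) + 1381)**2 = (-276 + 1381)**2 = 1105**2 = 1221025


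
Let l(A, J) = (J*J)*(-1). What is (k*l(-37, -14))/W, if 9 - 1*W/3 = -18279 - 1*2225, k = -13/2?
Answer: 1274/61539 ≈ 0.020702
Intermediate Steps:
l(A, J) = -J**2 (l(A, J) = J**2*(-1) = -J**2)
k = -13/2 (k = -13*1/2 = -13/2 ≈ -6.5000)
W = 61539 (W = 27 - 3*(-18279 - 1*2225) = 27 - 3*(-18279 - 2225) = 27 - 3*(-20504) = 27 + 61512 = 61539)
(k*l(-37, -14))/W = -(-13)*(-14)**2/2/61539 = -(-13)*196/2*(1/61539) = -13/2*(-196)*(1/61539) = 1274*(1/61539) = 1274/61539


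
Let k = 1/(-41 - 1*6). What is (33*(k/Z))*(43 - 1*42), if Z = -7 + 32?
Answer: -33/1175 ≈ -0.028085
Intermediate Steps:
k = -1/47 (k = 1/(-41 - 6) = 1/(-47) = -1/47 ≈ -0.021277)
Z = 25
(33*(k/Z))*(43 - 1*42) = (33*(-1/47/25))*(43 - 1*42) = (33*(-1/47*1/25))*(43 - 42) = (33*(-1/1175))*1 = -33/1175*1 = -33/1175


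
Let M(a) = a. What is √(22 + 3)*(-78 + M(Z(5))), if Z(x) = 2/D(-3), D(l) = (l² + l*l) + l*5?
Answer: -1160/3 ≈ -386.67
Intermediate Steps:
D(l) = 2*l² + 5*l (D(l) = (l² + l²) + 5*l = 2*l² + 5*l)
Z(x) = ⅔ (Z(x) = 2/((-3*(5 + 2*(-3)))) = 2/((-3*(5 - 6))) = 2/((-3*(-1))) = 2/3 = 2*(⅓) = ⅔)
√(22 + 3)*(-78 + M(Z(5))) = √(22 + 3)*(-78 + ⅔) = √25*(-232/3) = 5*(-232/3) = -1160/3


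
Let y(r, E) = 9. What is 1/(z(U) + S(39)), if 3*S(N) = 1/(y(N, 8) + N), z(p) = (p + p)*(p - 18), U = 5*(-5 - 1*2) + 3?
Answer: 144/460801 ≈ 0.00031250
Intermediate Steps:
U = -32 (U = 5*(-5 - 2) + 3 = 5*(-7) + 3 = -35 + 3 = -32)
z(p) = 2*p*(-18 + p) (z(p) = (2*p)*(-18 + p) = 2*p*(-18 + p))
S(N) = 1/(3*(9 + N))
1/(z(U) + S(39)) = 1/(2*(-32)*(-18 - 32) + 1/(3*(9 + 39))) = 1/(2*(-32)*(-50) + (⅓)/48) = 1/(3200 + (⅓)*(1/48)) = 1/(3200 + 1/144) = 1/(460801/144) = 144/460801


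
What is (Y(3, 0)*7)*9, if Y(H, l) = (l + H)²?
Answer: 567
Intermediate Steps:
Y(H, l) = (H + l)²
(Y(3, 0)*7)*9 = ((3 + 0)²*7)*9 = (3²*7)*9 = (9*7)*9 = 63*9 = 567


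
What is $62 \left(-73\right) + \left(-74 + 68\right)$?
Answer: $-4532$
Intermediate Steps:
$62 \left(-73\right) + \left(-74 + 68\right) = -4526 - 6 = -4532$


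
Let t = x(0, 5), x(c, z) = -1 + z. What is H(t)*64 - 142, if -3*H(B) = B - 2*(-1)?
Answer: -270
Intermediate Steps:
t = 4 (t = -1 + 5 = 4)
H(B) = -2/3 - B/3 (H(B) = -(B - 2*(-1))/3 = -(B + 2)/3 = -(2 + B)/3 = -2/3 - B/3)
H(t)*64 - 142 = (-2/3 - 1/3*4)*64 - 142 = (-2/3 - 4/3)*64 - 142 = -2*64 - 142 = -128 - 142 = -270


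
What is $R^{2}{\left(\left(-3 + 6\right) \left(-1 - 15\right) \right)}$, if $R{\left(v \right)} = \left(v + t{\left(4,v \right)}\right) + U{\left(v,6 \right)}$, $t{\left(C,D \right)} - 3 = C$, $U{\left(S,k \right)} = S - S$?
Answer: $1681$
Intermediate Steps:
$U{\left(S,k \right)} = 0$
$t{\left(C,D \right)} = 3 + C$
$R{\left(v \right)} = 7 + v$ ($R{\left(v \right)} = \left(v + \left(3 + 4\right)\right) + 0 = \left(v + 7\right) + 0 = \left(7 + v\right) + 0 = 7 + v$)
$R^{2}{\left(\left(-3 + 6\right) \left(-1 - 15\right) \right)} = \left(7 + \left(-3 + 6\right) \left(-1 - 15\right)\right)^{2} = \left(7 + 3 \left(-16\right)\right)^{2} = \left(7 - 48\right)^{2} = \left(-41\right)^{2} = 1681$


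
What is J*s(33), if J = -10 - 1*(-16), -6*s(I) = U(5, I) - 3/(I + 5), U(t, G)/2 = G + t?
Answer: -2885/38 ≈ -75.921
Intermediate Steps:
U(t, G) = 2*G + 2*t (U(t, G) = 2*(G + t) = 2*G + 2*t)
s(I) = -5/3 + 1/(2*(5 + I)) - I/3 (s(I) = -((2*I + 2*5) - 3/(I + 5))/6 = -((2*I + 10) - 3/(5 + I))/6 = -((10 + 2*I) - 3/(5 + I))/6 = -(10 - 3/(5 + I) + 2*I)/6 = -5/3 + 1/(2*(5 + I)) - I/3)
J = 6 (J = -10 + 16 = 6)
J*s(33) = 6*((-47 - 20*33 - 2*33²)/(6*(5 + 33))) = 6*((⅙)*(-47 - 660 - 2*1089)/38) = 6*((⅙)*(1/38)*(-47 - 660 - 2178)) = 6*((⅙)*(1/38)*(-2885)) = 6*(-2885/228) = -2885/38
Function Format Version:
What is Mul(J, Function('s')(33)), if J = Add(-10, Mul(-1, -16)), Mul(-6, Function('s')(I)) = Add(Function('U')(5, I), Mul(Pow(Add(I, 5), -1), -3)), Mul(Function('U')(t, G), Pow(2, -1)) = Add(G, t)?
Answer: Rational(-2885, 38) ≈ -75.921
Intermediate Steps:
Function('U')(t, G) = Add(Mul(2, G), Mul(2, t)) (Function('U')(t, G) = Mul(2, Add(G, t)) = Add(Mul(2, G), Mul(2, t)))
Function('s')(I) = Add(Rational(-5, 3), Mul(Rational(1, 2), Pow(Add(5, I), -1)), Mul(Rational(-1, 3), I)) (Function('s')(I) = Mul(Rational(-1, 6), Add(Add(Mul(2, I), Mul(2, 5)), Mul(Pow(Add(I, 5), -1), -3))) = Mul(Rational(-1, 6), Add(Add(Mul(2, I), 10), Mul(Pow(Add(5, I), -1), -3))) = Mul(Rational(-1, 6), Add(Add(10, Mul(2, I)), Mul(-3, Pow(Add(5, I), -1)))) = Mul(Rational(-1, 6), Add(10, Mul(-3, Pow(Add(5, I), -1)), Mul(2, I))) = Add(Rational(-5, 3), Mul(Rational(1, 2), Pow(Add(5, I), -1)), Mul(Rational(-1, 3), I)))
J = 6 (J = Add(-10, 16) = 6)
Mul(J, Function('s')(33)) = Mul(6, Mul(Rational(1, 6), Pow(Add(5, 33), -1), Add(-47, Mul(-20, 33), Mul(-2, Pow(33, 2))))) = Mul(6, Mul(Rational(1, 6), Pow(38, -1), Add(-47, -660, Mul(-2, 1089)))) = Mul(6, Mul(Rational(1, 6), Rational(1, 38), Add(-47, -660, -2178))) = Mul(6, Mul(Rational(1, 6), Rational(1, 38), -2885)) = Mul(6, Rational(-2885, 228)) = Rational(-2885, 38)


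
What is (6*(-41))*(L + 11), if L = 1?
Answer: -2952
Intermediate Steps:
(6*(-41))*(L + 11) = (6*(-41))*(1 + 11) = -246*12 = -2952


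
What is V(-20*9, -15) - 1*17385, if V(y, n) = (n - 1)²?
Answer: -17129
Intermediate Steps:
V(y, n) = (-1 + n)²
V(-20*9, -15) - 1*17385 = (-1 - 15)² - 1*17385 = (-16)² - 17385 = 256 - 17385 = -17129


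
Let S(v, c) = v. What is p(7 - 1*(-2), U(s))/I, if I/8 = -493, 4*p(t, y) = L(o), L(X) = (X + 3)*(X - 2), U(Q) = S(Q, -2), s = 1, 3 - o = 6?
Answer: 0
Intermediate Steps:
o = -3 (o = 3 - 1*6 = 3 - 6 = -3)
U(Q) = Q
L(X) = (-2 + X)*(3 + X) (L(X) = (3 + X)*(-2 + X) = (-2 + X)*(3 + X))
p(t, y) = 0 (p(t, y) = (-6 - 3 + (-3)**2)/4 = (-6 - 3 + 9)/4 = (1/4)*0 = 0)
I = -3944 (I = 8*(-493) = -3944)
p(7 - 1*(-2), U(s))/I = 0/(-3944) = 0*(-1/3944) = 0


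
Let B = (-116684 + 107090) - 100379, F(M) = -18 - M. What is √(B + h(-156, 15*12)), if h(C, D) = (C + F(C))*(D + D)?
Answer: I*√116453 ≈ 341.25*I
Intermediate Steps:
h(C, D) = -36*D (h(C, D) = (C + (-18 - C))*(D + D) = -36*D)
B = -109973 (B = -9594 - 100379 = -109973)
√(B + h(-156, 15*12)) = √(-109973 - 540*12) = √(-109973 - 36*180) = √(-109973 - 6480) = √(-116453) = I*√116453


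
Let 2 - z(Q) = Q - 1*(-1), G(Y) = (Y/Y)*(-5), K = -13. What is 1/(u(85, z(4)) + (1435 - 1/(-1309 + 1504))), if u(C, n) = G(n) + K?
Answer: 195/276314 ≈ 0.00070572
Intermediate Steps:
G(Y) = -5 (G(Y) = 1*(-5) = -5)
z(Q) = 1 - Q (z(Q) = 2 - (Q - 1*(-1)) = 2 - (Q + 1) = 2 - (1 + Q) = 2 + (-1 - Q) = 1 - Q)
u(C, n) = -18 (u(C, n) = -5 - 13 = -18)
1/(u(85, z(4)) + (1435 - 1/(-1309 + 1504))) = 1/(-18 + (1435 - 1/(-1309 + 1504))) = 1/(-18 + (1435 - 1/195)) = 1/(-18 + 279824/195) = 1/(276314/195) = 195/276314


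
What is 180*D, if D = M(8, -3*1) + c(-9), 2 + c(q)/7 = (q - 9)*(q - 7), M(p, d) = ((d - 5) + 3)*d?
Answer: 363060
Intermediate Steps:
M(p, d) = d*(-2 + d) (M(p, d) = ((-5 + d) + 3)*d = (-2 + d)*d = d*(-2 + d))
c(q) = -14 + 7*(-9 + q)*(-7 + q) (c(q) = -14 + 7*((q - 9)*(q - 7)) = -14 + 7*((-9 + q)*(-7 + q)) = -14 + 7*(-9 + q)*(-7 + q))
D = 2017 (D = (-3*1)*(-2 - 3*1) + (427 - 112*(-9) + 7*(-9)**2) = -3*(-2 - 3) + (427 + 1008 + 7*81) = -3*(-5) + (427 + 1008 + 567) = 15 + 2002 = 2017)
180*D = 180*2017 = 363060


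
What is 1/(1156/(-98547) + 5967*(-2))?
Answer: -98547/1176061054 ≈ -8.3794e-5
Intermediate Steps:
1/(1156/(-98547) + 5967*(-2)) = 1/(1156*(-1/98547) - 11934) = 1/(-1156/98547 - 11934) = 1/(-1176061054/98547) = -98547/1176061054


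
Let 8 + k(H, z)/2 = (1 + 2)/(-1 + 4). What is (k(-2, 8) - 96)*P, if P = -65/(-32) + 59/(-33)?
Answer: -1285/48 ≈ -26.771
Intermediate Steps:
k(H, z) = -14 (k(H, z) = -16 + 2*((1 + 2)/(-1 + 4)) = -16 + 2*(3/3) = -16 + 2*(3*(1/3)) = -16 + 2*1 = -16 + 2 = -14)
P = 257/1056 (P = -65*(-1/32) + 59*(-1/33) = 65/32 - 59/33 = 257/1056 ≈ 0.24337)
(k(-2, 8) - 96)*P = (-14 - 96)*(257/1056) = -110*257/1056 = -1285/48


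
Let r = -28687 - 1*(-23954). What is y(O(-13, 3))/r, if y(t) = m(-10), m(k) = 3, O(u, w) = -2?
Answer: -3/4733 ≈ -0.00063385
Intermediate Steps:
y(t) = 3
r = -4733 (r = -28687 + 23954 = -4733)
y(O(-13, 3))/r = 3/(-4733) = 3*(-1/4733) = -3/4733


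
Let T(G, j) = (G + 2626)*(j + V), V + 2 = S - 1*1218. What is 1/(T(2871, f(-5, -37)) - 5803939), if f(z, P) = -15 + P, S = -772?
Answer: -1/17039807 ≈ -5.8686e-8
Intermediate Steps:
V = -1992 (V = -2 + (-772 - 1*1218) = -2 + (-772 - 1218) = -2 - 1990 = -1992)
T(G, j) = (-1992 + j)*(2626 + G) (T(G, j) = (G + 2626)*(j - 1992) = (2626 + G)*(-1992 + j) = (-1992 + j)*(2626 + G))
1/(T(2871, f(-5, -37)) - 5803939) = 1/((-5230992 - 1992*2871 + 2626*(-15 - 37) + 2871*(-15 - 37)) - 5803939) = 1/((-5230992 - 5719032 + 2626*(-52) + 2871*(-52)) - 5803939) = 1/((-5230992 - 5719032 - 136552 - 149292) - 5803939) = 1/(-11235868 - 5803939) = 1/(-17039807) = -1/17039807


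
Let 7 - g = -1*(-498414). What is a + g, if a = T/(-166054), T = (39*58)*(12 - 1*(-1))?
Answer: -1426939748/2863 ≈ -4.9841e+5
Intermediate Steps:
T = 29406 (T = 2262*(12 + 1) = 2262*13 = 29406)
a = -507/2863 (a = 29406/(-166054) = 29406*(-1/166054) = -507/2863 ≈ -0.17709)
g = -498407 (g = 7 - (-1)*(-498414) = 7 - 1*498414 = 7 - 498414 = -498407)
a + g = -507/2863 - 498407 = -1426939748/2863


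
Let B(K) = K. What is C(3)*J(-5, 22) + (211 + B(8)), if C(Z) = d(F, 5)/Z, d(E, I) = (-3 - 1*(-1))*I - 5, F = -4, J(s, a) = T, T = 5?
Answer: 194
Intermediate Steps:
J(s, a) = 5
d(E, I) = -5 - 2*I (d(E, I) = (-3 + 1)*I - 5 = -2*I - 5 = -5 - 2*I)
C(Z) = -15/Z (C(Z) = (-5 - 2*5)/Z = (-5 - 10)/Z = -15/Z)
C(3)*J(-5, 22) + (211 + B(8)) = -15/3*5 + (211 + 8) = -15*⅓*5 + 219 = -5*5 + 219 = -25 + 219 = 194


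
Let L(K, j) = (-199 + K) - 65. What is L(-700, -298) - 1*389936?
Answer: -390900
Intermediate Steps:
L(K, j) = -264 + K
L(-700, -298) - 1*389936 = (-264 - 700) - 1*389936 = -964 - 389936 = -390900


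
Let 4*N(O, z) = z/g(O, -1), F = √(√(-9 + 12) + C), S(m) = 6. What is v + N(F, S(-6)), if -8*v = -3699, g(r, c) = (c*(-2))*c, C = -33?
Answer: 3693/8 ≈ 461.63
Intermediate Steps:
g(r, c) = -2*c² (g(r, c) = (-2*c)*c = -2*c²)
F = √(-33 + √3) (F = √(√(-9 + 12) - 33) = √(√3 - 33) = √(-33 + √3) ≈ 5.5918*I)
v = 3699/8 (v = -⅛*(-3699) = 3699/8 ≈ 462.38)
N(O, z) = -z/8 (N(O, z) = (z/((-2*(-1)²)))/4 = (z/((-2*1)))/4 = (z/(-2))/4 = (z*(-½))/4 = (-z/2)/4 = -z/8)
v + N(F, S(-6)) = 3699/8 - ⅛*6 = 3699/8 - ¾ = 3693/8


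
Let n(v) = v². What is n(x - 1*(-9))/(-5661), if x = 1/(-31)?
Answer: -77284/5440221 ≈ -0.014206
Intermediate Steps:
x = -1/31 ≈ -0.032258
n(x - 1*(-9))/(-5661) = (-1/31 - 1*(-9))²/(-5661) = (-1/31 + 9)²*(-1/5661) = (278/31)²*(-1/5661) = (77284/961)*(-1/5661) = -77284/5440221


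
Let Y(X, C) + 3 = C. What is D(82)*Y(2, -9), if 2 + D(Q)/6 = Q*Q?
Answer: -483984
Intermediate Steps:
Y(X, C) = -3 + C
D(Q) = -12 + 6*Q² (D(Q) = -12 + 6*(Q*Q) = -12 + 6*Q²)
D(82)*Y(2, -9) = (-12 + 6*82²)*(-3 - 9) = (-12 + 6*6724)*(-12) = (-12 + 40344)*(-12) = 40332*(-12) = -483984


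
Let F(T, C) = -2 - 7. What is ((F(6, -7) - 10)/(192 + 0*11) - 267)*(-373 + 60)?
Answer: 16051579/192 ≈ 83602.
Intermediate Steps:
F(T, C) = -9
((F(6, -7) - 10)/(192 + 0*11) - 267)*(-373 + 60) = ((-9 - 10)/(192 + 0*11) - 267)*(-373 + 60) = (-19/(192 + 0) - 267)*(-313) = (-19/192 - 267)*(-313) = -51283/192*(-313) = 16051579/192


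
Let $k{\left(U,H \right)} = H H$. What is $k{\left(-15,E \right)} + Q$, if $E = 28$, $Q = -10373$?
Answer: $-9589$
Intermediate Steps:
$k{\left(U,H \right)} = H^{2}$
$k{\left(-15,E \right)} + Q = 28^{2} - 10373 = 784 - 10373 = -9589$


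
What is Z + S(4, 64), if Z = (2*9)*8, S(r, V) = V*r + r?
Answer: 404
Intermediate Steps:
S(r, V) = r + V*r
Z = 144 (Z = 18*8 = 144)
Z + S(4, 64) = 144 + 4*(1 + 64) = 144 + 4*65 = 144 + 260 = 404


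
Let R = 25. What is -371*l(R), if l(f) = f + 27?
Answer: -19292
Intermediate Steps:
l(f) = 27 + f
-371*l(R) = -371*(27 + 25) = -371*52 = -19292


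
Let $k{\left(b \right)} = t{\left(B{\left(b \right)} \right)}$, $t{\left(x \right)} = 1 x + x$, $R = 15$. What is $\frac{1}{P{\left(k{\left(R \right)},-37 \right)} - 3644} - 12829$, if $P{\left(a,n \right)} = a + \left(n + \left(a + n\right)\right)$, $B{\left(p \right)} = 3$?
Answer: $- \frac{47544275}{3706} \approx -12829.0$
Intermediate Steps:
$t{\left(x \right)} = 2 x$ ($t{\left(x \right)} = x + x = 2 x$)
$k{\left(b \right)} = 6$ ($k{\left(b \right)} = 2 \cdot 3 = 6$)
$P{\left(a,n \right)} = 2 a + 2 n$ ($P{\left(a,n \right)} = a + \left(a + 2 n\right) = 2 a + 2 n$)
$\frac{1}{P{\left(k{\left(R \right)},-37 \right)} - 3644} - 12829 = \frac{1}{\left(2 \cdot 6 + 2 \left(-37\right)\right) - 3644} - 12829 = \frac{1}{\left(12 - 74\right) - 3644} - 12829 = \frac{1}{-62 - 3644} - 12829 = \frac{1}{-3706} - 12829 = - \frac{1}{3706} - 12829 = - \frac{47544275}{3706}$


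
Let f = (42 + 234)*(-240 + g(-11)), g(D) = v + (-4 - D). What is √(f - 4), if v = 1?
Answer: 2*I*√16009 ≈ 253.05*I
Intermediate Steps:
g(D) = -3 - D (g(D) = 1 + (-4 - D) = -3 - D)
f = -64032 (f = (42 + 234)*(-240 + (-3 - 1*(-11))) = 276*(-240 + (-3 + 11)) = 276*(-240 + 8) = 276*(-232) = -64032)
√(f - 4) = √(-64032 - 4) = √(-64036) = 2*I*√16009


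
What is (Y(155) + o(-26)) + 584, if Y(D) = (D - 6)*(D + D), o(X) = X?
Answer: 46748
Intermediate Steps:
Y(D) = 2*D*(-6 + D) (Y(D) = (-6 + D)*(2*D) = 2*D*(-6 + D))
(Y(155) + o(-26)) + 584 = (2*155*(-6 + 155) - 26) + 584 = (2*155*149 - 26) + 584 = (46190 - 26) + 584 = 46164 + 584 = 46748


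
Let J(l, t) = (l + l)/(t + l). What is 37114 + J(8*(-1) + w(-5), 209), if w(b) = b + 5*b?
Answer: 334022/9 ≈ 37114.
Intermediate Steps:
w(b) = 6*b
J(l, t) = 2*l/(l + t) (J(l, t) = (2*l)/(l + t) = 2*l/(l + t))
37114 + J(8*(-1) + w(-5), 209) = 37114 + 2*(8*(-1) + 6*(-5))/((8*(-1) + 6*(-5)) + 209) = 37114 + 2*(-8 - 30)/((-8 - 30) + 209) = 37114 + 2*(-38)/(-38 + 209) = 37114 + 2*(-38)/171 = 37114 + 2*(-38)*(1/171) = 37114 - 4/9 = 334022/9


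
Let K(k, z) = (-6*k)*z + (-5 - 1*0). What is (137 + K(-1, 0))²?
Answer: 17424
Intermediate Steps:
K(k, z) = -5 - 6*k*z (K(k, z) = -6*k*z + (-5 + 0) = -6*k*z - 5 = -5 - 6*k*z)
(137 + K(-1, 0))² = (137 + (-5 - 6*(-1)*0))² = (137 + (-5 + 0))² = (137 - 5)² = 132² = 17424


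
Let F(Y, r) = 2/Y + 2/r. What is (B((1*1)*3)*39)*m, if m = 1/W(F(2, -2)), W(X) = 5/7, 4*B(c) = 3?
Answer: 819/20 ≈ 40.950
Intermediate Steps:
B(c) = ¾ (B(c) = (¼)*3 = ¾)
W(X) = 5/7 (W(X) = 5*(⅐) = 5/7)
m = 7/5 (m = 1/(5/7) = 7/5 ≈ 1.4000)
(B((1*1)*3)*39)*m = ((¾)*39)*(7/5) = (117/4)*(7/5) = 819/20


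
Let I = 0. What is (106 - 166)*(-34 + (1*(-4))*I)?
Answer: 2040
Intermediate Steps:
(106 - 166)*(-34 + (1*(-4))*I) = (106 - 166)*(-34 + (1*(-4))*0) = -60*(-34 - 4*0) = -60*(-34 + 0) = -60*(-34) = 2040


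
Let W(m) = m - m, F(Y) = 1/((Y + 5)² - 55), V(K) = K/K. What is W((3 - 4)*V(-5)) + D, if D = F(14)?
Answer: 1/306 ≈ 0.0032680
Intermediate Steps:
V(K) = 1
F(Y) = 1/(-55 + (5 + Y)²) (F(Y) = 1/((5 + Y)² - 55) = 1/(-55 + (5 + Y)²))
D = 1/306 (D = 1/(-55 + (5 + 14)²) = 1/(-55 + 19²) = 1/(-55 + 361) = 1/306 ≈ 0.0032680)
W(m) = 0
W((3 - 4)*V(-5)) + D = 0 + 1/306 = 1/306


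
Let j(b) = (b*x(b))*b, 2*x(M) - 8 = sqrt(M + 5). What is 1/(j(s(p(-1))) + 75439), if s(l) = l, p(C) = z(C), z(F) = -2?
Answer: 75455/5693457013 - 2*sqrt(3)/5693457013 ≈ 1.3252e-5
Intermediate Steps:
p(C) = -2
x(M) = 4 + sqrt(5 + M)/2 (x(M) = 4 + sqrt(M + 5)/2 = 4 + sqrt(5 + M)/2)
j(b) = b**2*(4 + sqrt(5 + b)/2) (j(b) = (b*(4 + sqrt(5 + b)/2))*b = b**2*(4 + sqrt(5 + b)/2))
1/(j(s(p(-1))) + 75439) = 1/((1/2)*(-2)**2*(8 + sqrt(5 - 2)) + 75439) = 1/((1/2)*4*(8 + sqrt(3)) + 75439) = 1/((16 + 2*sqrt(3)) + 75439) = 1/(75455 + 2*sqrt(3))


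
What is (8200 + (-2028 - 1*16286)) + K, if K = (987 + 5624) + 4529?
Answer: 1026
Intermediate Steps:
K = 11140 (K = 6611 + 4529 = 11140)
(8200 + (-2028 - 1*16286)) + K = (8200 + (-2028 - 1*16286)) + 11140 = (8200 + (-2028 - 16286)) + 11140 = (8200 - 18314) + 11140 = -10114 + 11140 = 1026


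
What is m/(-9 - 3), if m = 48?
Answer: -4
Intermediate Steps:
m/(-9 - 3) = 48/(-9 - 3) = 48/(-12) = -1/12*48 = -4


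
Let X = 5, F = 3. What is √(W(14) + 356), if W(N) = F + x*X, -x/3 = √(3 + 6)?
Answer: √314 ≈ 17.720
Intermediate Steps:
x = -9 (x = -3*√(3 + 6) = -3*√9 = -3*3 = -9)
W(N) = -42 (W(N) = 3 - 9*5 = 3 - 45 = -42)
√(W(14) + 356) = √(-42 + 356) = √314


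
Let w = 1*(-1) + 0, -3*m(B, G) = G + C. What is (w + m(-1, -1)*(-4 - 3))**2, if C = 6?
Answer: 1024/9 ≈ 113.78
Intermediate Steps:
m(B, G) = -2 - G/3 (m(B, G) = -(G + 6)/3 = -(6 + G)/3 = -2 - G/3)
w = -1 (w = -1 + 0 = -1)
(w + m(-1, -1)*(-4 - 3))**2 = (-1 + (-2 - 1/3*(-1))*(-4 - 3))**2 = (-1 + (-2 + 1/3)*(-7))**2 = (-1 - 5/3*(-7))**2 = (-1 + 35/3)**2 = (32/3)**2 = 1024/9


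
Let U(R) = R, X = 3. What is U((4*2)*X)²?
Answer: 576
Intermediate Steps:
U((4*2)*X)² = ((4*2)*3)² = (8*3)² = 24² = 576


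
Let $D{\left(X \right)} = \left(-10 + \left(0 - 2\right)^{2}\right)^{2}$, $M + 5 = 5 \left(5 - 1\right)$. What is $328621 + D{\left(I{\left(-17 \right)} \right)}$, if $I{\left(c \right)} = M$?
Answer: $328657$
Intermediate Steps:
$M = 15$ ($M = -5 + 5 \left(5 - 1\right) = -5 + 5 \cdot 4 = -5 + 20 = 15$)
$I{\left(c \right)} = 15$
$D{\left(X \right)} = 36$ ($D{\left(X \right)} = \left(-10 + \left(-2\right)^{2}\right)^{2} = \left(-10 + 4\right)^{2} = \left(-6\right)^{2} = 36$)
$328621 + D{\left(I{\left(-17 \right)} \right)} = 328621 + 36 = 328657$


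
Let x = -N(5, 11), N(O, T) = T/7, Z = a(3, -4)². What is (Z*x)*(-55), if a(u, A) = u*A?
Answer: 87120/7 ≈ 12446.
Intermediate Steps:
a(u, A) = A*u
Z = 144 (Z = (-4*3)² = (-12)² = 144)
N(O, T) = T/7 (N(O, T) = T*(⅐) = T/7)
x = -11/7 ≈ -1.5714
(Z*x)*(-55) = (144*(-11/7))*(-55) = -1584/7*(-55) = 87120/7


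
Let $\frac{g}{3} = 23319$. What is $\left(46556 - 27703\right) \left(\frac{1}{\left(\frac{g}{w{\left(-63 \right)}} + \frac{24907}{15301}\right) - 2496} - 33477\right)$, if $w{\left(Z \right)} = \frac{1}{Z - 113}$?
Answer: $- \frac{118926499128443329654}{188430688421} \approx -6.3114 \cdot 10^{8}$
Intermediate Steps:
$g = 69957$ ($g = 3 \cdot 23319 = 69957$)
$w{\left(Z \right)} = \frac{1}{-113 + Z}$
$\left(46556 - 27703\right) \left(\frac{1}{\left(\frac{g}{w{\left(-63 \right)}} + \frac{24907}{15301}\right) - 2496} - 33477\right) = \left(46556 - 27703\right) \left(\frac{1}{\left(\frac{69957}{\frac{1}{-113 - 63}} + \frac{24907}{15301}\right) - 2496} - 33477\right) = 18853 \left(\frac{1}{\left(\frac{69957}{\frac{1}{-176}} + 24907 \cdot \frac{1}{15301}\right) - 2496} - 33477\right) = 18853 \left(\frac{1}{\left(\frac{69957}{- \frac{1}{176}} + \frac{24907}{15301}\right) - 2496} - 33477\right) = 18853 \left(\frac{1}{\left(69957 \left(-176\right) + \frac{24907}{15301}\right) - 2496} - 33477\right) = 18853 \left(\frac{1}{\left(-12312432 + \frac{24907}{15301}\right) - 2496} - 33477\right) = 18853 \left(\frac{1}{- \frac{188392497125}{15301} - 2496} - 33477\right) = 18853 \left(\frac{1}{- \frac{188430688421}{15301}} - 33477\right) = 18853 \left(- \frac{15301}{188430688421} - 33477\right) = 18853 \left(- \frac{6308094156285118}{188430688421}\right) = - \frac{118926499128443329654}{188430688421}$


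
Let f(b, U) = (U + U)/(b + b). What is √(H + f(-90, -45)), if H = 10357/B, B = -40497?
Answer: √1602304302/80994 ≈ 0.49422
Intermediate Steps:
f(b, U) = U/b (f(b, U) = (2*U)/((2*b)) = (2*U)*(1/(2*b)) = U/b)
H = -10357/40497 (H = 10357/(-40497) = 10357*(-1/40497) = -10357/40497 ≈ -0.25575)
√(H + f(-90, -45)) = √(-10357/40497 - 45/(-90)) = √(-10357/40497 - 45*(-1/90)) = √(-10357/40497 + ½) = √(19783/80994) = √1602304302/80994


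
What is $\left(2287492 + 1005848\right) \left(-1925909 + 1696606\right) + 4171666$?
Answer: $-755168570354$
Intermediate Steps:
$\left(2287492 + 1005848\right) \left(-1925909 + 1696606\right) + 4171666 = 3293340 \left(-229303\right) + 4171666 = -755172742020 + 4171666 = -755168570354$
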